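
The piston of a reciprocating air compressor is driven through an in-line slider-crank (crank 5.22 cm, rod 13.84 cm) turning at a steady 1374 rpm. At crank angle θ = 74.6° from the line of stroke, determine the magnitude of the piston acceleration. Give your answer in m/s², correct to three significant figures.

84.2

ω = 2π·1374/60 = 143.9 rad/s
x(θ) = r cosθ + √(L² − r² sin²θ); with ω constant, a = ω²·d²x/dθ².
d²x/dθ² = −r cosθ − r²(cos2θ)/√u − r⁴ sin²2θ/(4u^{3/2}),  u = L² − r² sin²θ = 0.0166219 m².
Substituting r = 0.0522 m, L = 0.1384 m, θ = 74.6°: d²x/dθ² = +0.0040649 m.
a = ω²·d²x/dθ² = (143.9)²·(+0.0040649) = +84.156 m/s²;  |a| = 84.156 m/s².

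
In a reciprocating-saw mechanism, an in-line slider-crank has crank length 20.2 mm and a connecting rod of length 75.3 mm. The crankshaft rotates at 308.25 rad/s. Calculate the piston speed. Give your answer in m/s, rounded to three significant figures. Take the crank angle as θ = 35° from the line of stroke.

4.37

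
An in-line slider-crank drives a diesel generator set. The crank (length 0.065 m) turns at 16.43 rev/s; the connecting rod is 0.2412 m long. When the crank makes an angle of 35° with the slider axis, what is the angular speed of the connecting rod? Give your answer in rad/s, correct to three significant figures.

ω = 103.2 rad/s (converted from 16.43 rev/s).
The rod makes angle φ with the slider axis where L sinφ = r sinθ; differentiating, L cosφ·φ̇ = r ω cosθ.
L cosφ = √(L² − r² sin²θ) = 0.2383 m.
|ω_rod| = r ω |cosθ| / √(L² − r² sin²θ) = 0.065·103.2·0.81915/0.2383 = 23.066 rad/s.

23.1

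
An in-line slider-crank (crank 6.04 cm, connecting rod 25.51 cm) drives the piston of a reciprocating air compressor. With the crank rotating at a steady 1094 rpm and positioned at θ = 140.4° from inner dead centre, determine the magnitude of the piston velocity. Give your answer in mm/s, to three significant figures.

ω = 2π·1094/60 = 114.6 rad/s
For an in-line slider-crank, x = r cosθ + √(L² − r² sin²θ), so v = −rω sinθ·[1 + r cosθ/√(L² − r² sin²θ)].
With r = 0.0604 m, L = 0.2551 m, θ = 140.4°: √(L² − r² sin²θ) = 0.25218 m.
v = −0.0604·114.6·0.63742·[1 + 0.0604·-0.77051/0.25218] = -3.5967 m/s.
|v| = 3.5967 m/s = 3596.7 mm/s.

3600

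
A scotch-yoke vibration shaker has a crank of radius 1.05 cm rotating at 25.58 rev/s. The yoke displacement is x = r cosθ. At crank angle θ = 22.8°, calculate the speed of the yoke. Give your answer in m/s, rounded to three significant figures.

ω = 160.7 rad/s (from 25.58 rev/s).
x = r cosθ ⇒ ẋ = −rω sinθ.
|v| = rω|sinθ| = 0.0105·160.7·|sin 22.8°| = 0.65397 m/s.

0.654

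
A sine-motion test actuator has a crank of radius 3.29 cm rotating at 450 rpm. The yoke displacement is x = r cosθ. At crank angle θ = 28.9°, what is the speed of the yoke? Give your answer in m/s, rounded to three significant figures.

ω = 47.12 rad/s (from 450 rpm).
x = r cosθ ⇒ ẋ = −rω sinθ.
|v| = rω|sinθ| = 0.0329·47.12·|sin 28.9°| = 0.74927 m/s.

0.749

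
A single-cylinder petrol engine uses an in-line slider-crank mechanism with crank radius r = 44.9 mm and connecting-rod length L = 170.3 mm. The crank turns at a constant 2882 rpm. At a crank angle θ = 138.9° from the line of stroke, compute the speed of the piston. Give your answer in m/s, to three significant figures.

7.11

ω = 2π·2882/60 = 301.8 rad/s
For an in-line slider-crank, x = r cosθ + √(L² − r² sin²θ), so v = −rω sinθ·[1 + r cosθ/√(L² − r² sin²θ)].
With r = 0.0449 m, L = 0.1703 m, θ = 138.9°: √(L² − r² sin²θ) = 0.16772 m.
v = −0.0449·301.8·0.65738·[1 + 0.0449·-0.75356/0.16772] = -7.111 m/s.
|v| = 7.111 m/s.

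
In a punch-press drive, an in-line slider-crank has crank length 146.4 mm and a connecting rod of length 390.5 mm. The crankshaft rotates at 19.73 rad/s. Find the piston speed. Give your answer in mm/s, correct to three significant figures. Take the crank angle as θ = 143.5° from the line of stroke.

ω = 19.73 rad/s
For an in-line slider-crank, x = r cosθ + √(L² − r² sin²θ), so v = −rω sinθ·[1 + r cosθ/√(L² − r² sin²θ)].
With r = 0.1464 m, L = 0.3905 m, θ = 143.5°: √(L² − r² sin²θ) = 0.38067 m.
v = −0.1464·19.73·0.59482·[1 + 0.1464·-0.80386/0.38067] = -1.187 m/s.
|v| = 1.187 m/s = 1187 mm/s.

1190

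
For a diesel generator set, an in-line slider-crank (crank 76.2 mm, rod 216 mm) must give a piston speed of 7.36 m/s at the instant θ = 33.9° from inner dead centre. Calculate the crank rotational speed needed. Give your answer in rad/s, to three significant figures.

For an in-line slider-crank, |v_piston| = rω|sinθ|·[1 + r cosθ/√(L² − r² sin²θ)].
With r = 0.0762 m, L = 0.216 m, θ = 33.9°: the bracketed kinematic factor |dx/dθ| = 0.055193 m.
ω = v/|dx/dθ| = 7.36/0.055193 = 133.35 rad/s.

133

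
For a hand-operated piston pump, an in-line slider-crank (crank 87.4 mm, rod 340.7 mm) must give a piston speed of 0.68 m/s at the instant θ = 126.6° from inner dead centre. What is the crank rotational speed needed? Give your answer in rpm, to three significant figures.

110

For an in-line slider-crank, |v_piston| = rω|sinθ|·[1 + r cosθ/√(L² − r² sin²θ)].
With r = 0.0874 m, L = 0.3407 m, θ = 126.6°: the bracketed kinematic factor |dx/dθ| = 0.059199 m.
ω = v/|dx/dθ| = 0.68/0.059199 = 11.487 rad/s.
N = 60ω/(2π) = 109.69 rpm.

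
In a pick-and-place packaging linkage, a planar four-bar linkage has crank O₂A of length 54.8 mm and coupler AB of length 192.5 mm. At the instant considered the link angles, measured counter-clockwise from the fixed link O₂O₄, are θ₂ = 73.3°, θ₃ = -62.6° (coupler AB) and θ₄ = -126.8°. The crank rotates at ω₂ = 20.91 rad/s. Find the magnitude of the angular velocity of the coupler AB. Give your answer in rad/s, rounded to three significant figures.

ω₂ = 20.91 rad/s
Differentiating the loop-closure r₂e^{iθ₂}+r₃e^{iθ₃}=r₁+r₄e^{iθ₄} gives r₂ω₂e^{iθ₂}+r₃ω₃e^{iθ₃}=r₄ω₄e^{iθ₄}.
Eliminating the other unknown: ω₃ = r₂ω₂ sin(θ₄−θ₂) / [r₃ sin(θ₃−θ₄)].
Numerator sine = +0.34366; denominator sine = +0.90032.
Result = 0.0548·20.91·(+0.34366) / (0.1925·(+0.90032)) = +2.2721 rad/s; magnitude 2.2721 rad/s.

2.27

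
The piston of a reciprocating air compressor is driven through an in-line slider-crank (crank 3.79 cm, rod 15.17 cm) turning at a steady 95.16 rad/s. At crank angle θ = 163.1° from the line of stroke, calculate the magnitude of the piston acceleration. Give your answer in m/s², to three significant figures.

ω = 95.16 rad/s
x(θ) = r cosθ + √(L² − r² sin²θ); with ω constant, a = ω²·d²x/dθ².
d²x/dθ² = −r cosθ − r²(cos2θ)/√u − r⁴ sin²2θ/(4u^{3/2}),  u = L² − r² sin²θ = 0.0228915 m².
Substituting r = 0.0379 m, L = 0.1517 m, θ = 163.1°: d²x/dθ² = +0.028328 m.
a = ω²·d²x/dθ² = (95.16)²·(+0.028328) = +256.52 m/s²;  |a| = 256.52 m/s².

257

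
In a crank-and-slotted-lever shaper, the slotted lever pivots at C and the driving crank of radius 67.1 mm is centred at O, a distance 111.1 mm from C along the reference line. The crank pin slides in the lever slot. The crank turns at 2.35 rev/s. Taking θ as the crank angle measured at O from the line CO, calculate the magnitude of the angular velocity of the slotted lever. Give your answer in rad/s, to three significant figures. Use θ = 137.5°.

2.51

ω = 14.77 rad/s (from 2.35 rev/s).
Crank pin A relative to C: A = (d + r cosθ, r sinθ); lever angle φ = atan2(r sinθ, d + r cosθ).
Differentiating tanφ: φ̇ = rω(d cosθ + r)/(d² + r² + 2dr cosθ).
d² + r² + 2dr cosθ = |CA|² = 0.0058531 m²;  d cosθ + r = -0.014812 m.
|ω_lever| = |0.0671·14.77·-0.014812| / 0.0058531 = 2.5072 rad/s.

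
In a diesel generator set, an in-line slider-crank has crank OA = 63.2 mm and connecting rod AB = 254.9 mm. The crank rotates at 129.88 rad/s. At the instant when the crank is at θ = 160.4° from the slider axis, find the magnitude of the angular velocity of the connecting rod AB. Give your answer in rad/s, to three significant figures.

30.4

ω = 129.9 rad/s
The rod makes angle φ with the slider axis where L sinφ = r sinθ; differentiating, L cosφ·φ̇ = r ω cosθ.
L cosφ = √(L² − r² sin²θ) = 0.25402 m.
|ω_rod| = r ω |cosθ| / √(L² − r² sin²θ) = 0.0632·129.9·0.94206/0.25402 = 30.442 rad/s.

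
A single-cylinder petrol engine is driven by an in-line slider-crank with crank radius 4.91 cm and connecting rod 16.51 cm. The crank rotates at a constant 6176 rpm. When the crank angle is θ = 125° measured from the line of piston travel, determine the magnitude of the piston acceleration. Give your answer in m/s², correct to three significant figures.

ω = 2π·6176/60 = 646.7 rad/s
x(θ) = r cosθ + √(L² − r² sin²θ); with ω constant, a = ω²·d²x/dθ².
d²x/dθ² = −r cosθ − r²(cos2θ)/√u − r⁴ sin²2θ/(4u^{3/2}),  u = L² − r² sin²θ = 0.0256403 m².
Substituting r = 0.0491 m, L = 0.1651 m, θ = 125°: d²x/dθ² = +0.032999 m.
a = ω²·d²x/dθ² = (646.7)²·(+0.032999) = +13803 m/s²;  |a| = 13803 m/s².

13800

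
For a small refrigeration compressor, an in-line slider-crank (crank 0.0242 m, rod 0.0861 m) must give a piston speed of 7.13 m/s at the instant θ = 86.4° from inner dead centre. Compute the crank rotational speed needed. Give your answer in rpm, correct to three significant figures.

2770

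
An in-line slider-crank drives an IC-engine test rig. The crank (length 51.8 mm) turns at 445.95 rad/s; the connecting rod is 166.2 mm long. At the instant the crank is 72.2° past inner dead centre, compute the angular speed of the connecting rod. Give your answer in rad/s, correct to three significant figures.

44.5

ω = 445.9 rad/s
The rod makes angle φ with the slider axis where L sinφ = r sinθ; differentiating, L cosφ·φ̇ = r ω cosθ.
L cosφ = √(L² − r² sin²θ) = 0.15871 m.
|ω_rod| = r ω |cosθ| / √(L² − r² sin²θ) = 0.0518·445.9·0.30570/0.15871 = 44.493 rad/s.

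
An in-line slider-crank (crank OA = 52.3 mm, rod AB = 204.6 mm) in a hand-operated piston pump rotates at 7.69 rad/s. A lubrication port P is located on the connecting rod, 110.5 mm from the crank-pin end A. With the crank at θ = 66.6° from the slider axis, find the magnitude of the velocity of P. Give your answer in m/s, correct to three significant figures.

0.397

ω = 7.69 rad/s.  Crank-pin speed |V_A| = rω = 0.40219 m/s, perpendicular to OA.
Rod angle: sinφ = −(r/L) sinθ ⇒ φ = -13.568°; ω_rod = −rω cosθ/√(L²−r²sin²θ) = -0.8031 rad/s.
V_P = V_A + ω_rod × AP, with AP = 0.1105 m along the rod.
Components: V_Px = −rω sinθ − a·ω_rod·sinφ = -0.38993 m/s;  V_Py = rω cosθ + a·ω_rod·cosφ = +0.073462 m/s.
|V_P| = √(V_Px² + V_Py²) = 0.39679 m/s.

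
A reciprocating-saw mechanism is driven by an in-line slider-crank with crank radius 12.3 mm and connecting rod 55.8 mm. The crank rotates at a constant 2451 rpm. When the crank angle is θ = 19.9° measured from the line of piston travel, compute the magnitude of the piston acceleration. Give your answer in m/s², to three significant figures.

900

ω = 2π·2451/60 = 256.7 rad/s
x(θ) = r cosθ + √(L² − r² sin²θ); with ω constant, a = ω²·d²x/dθ².
d²x/dθ² = −r cosθ − r²(cos2θ)/√u − r⁴ sin²2θ/(4u^{3/2}),  u = L² − r² sin²θ = 0.00309611 m².
Substituting r = 0.0123 m, L = 0.0558 m, θ = 19.9°: d²x/dθ² = -0.013668 m.
a = ω²·d²x/dθ² = (256.7)²·(-0.013668) = -900.43 m/s²;  |a| = 900.43 m/s².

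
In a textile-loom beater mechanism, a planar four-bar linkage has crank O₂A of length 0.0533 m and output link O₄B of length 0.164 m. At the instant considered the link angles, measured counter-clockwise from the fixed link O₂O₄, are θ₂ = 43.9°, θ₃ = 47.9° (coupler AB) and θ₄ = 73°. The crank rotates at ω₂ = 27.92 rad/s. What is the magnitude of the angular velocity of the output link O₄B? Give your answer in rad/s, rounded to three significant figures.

1.49

ω₂ = 27.92 rad/s
Differentiating the loop-closure r₂e^{iθ₂}+r₃e^{iθ₃}=r₁+r₄e^{iθ₄} gives r₂ω₂e^{iθ₂}+r₃ω₃e^{iθ₃}=r₄ω₄e^{iθ₄}.
Eliminating the other unknown: ω₄ = r₂ω₂ sin(θ₂−θ₃) / [r₄ sin(θ₄−θ₃)].
Numerator sine = -0.06976; denominator sine = +0.42420.
Result = 0.0533·27.92·(-0.06976) / (0.164·(+0.42420)) = -1.4922 rad/s; magnitude 1.4922 rad/s.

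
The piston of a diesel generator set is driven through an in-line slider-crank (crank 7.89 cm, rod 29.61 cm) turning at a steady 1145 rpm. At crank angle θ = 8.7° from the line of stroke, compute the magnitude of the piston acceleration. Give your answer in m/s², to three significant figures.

ω = 2π·1145/60 = 119.9 rad/s
x(θ) = r cosθ + √(L² − r² sin²θ); with ω constant, a = ω²·d²x/dθ².
d²x/dθ² = −r cosθ − r²(cos2θ)/√u − r⁴ sin²2θ/(4u^{3/2}),  u = L² − r² sin²θ = 0.0875328 m².
Substituting r = 0.0789 m, L = 0.2961 m, θ = 8.7°: d²x/dθ² = -0.098104 m.
a = ω²·d²x/dθ² = (119.9)²·(-0.098104) = -1410.4 m/s²;  |a| = 1410.4 m/s².

1410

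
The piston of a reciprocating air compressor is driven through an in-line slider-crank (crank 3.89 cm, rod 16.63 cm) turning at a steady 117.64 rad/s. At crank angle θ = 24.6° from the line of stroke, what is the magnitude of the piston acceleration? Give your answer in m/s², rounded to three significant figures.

ω = 117.6 rad/s
x(θ) = r cosθ + √(L² − r² sin²θ); with ω constant, a = ω²·d²x/dθ².
d²x/dθ² = −r cosθ − r²(cos2θ)/√u − r⁴ sin²2θ/(4u^{3/2}),  u = L² − r² sin²θ = 0.0273935 m².
Substituting r = 0.0389 m, L = 0.1663 m, θ = 24.6°: d²x/dθ² = -0.041416 m.
a = ω²·d²x/dθ² = (117.6)²·(-0.041416) = -573.16 m/s²;  |a| = 573.16 m/s².

573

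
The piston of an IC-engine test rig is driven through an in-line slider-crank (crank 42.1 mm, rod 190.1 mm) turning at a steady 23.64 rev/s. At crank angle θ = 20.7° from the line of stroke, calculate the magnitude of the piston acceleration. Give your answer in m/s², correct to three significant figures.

1020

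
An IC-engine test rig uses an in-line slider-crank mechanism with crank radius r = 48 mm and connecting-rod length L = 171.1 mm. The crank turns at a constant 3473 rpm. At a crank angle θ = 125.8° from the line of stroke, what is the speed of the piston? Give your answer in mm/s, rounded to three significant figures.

ω = 2π·3473/60 = 363.7 rad/s
For an in-line slider-crank, x = r cosθ + √(L² − r² sin²θ), so v = −rω sinθ·[1 + r cosθ/√(L² − r² sin²θ)].
With r = 0.048 m, L = 0.1711 m, θ = 125.8°: √(L² − r² sin²θ) = 0.16661 m.
v = −0.048·363.7·0.81106·[1 + 0.048·-0.58496/0.16661] = -11.773 m/s.
|v| = 11.773 m/s = 11773 mm/s.

11800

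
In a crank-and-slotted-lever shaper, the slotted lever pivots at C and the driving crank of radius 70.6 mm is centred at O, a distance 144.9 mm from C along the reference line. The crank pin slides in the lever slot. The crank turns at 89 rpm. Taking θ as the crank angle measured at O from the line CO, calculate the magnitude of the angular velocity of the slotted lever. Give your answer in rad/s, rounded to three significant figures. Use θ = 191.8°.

7.87

ω = 9.32 rad/s (from 89 rpm).
Crank pin A relative to C: A = (d + r cosθ, r sinθ); lever angle φ = atan2(r sinθ, d + r cosθ).
Differentiating tanφ: φ̇ = rω(d cosθ + r)/(d² + r² + 2dr cosθ).
d² + r² + 2dr cosθ = |CA|² = 0.00595286 m²;  d cosθ + r = -0.071238 m.
|ω_lever| = |0.0706·9.32·-0.071238| / 0.00595286 = 7.8742 rad/s.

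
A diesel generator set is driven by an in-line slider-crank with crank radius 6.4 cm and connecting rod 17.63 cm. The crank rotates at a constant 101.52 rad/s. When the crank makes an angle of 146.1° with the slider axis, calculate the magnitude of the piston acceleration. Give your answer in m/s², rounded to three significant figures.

448

ω = 101.5 rad/s
x(θ) = r cosθ + √(L² − r² sin²θ); with ω constant, a = ω²·d²x/dθ².
d²x/dθ² = −r cosθ − r²(cos2θ)/√u − r⁴ sin²2θ/(4u^{3/2}),  u = L² − r² sin²θ = 0.0298075 m².
Substituting r = 0.064 m, L = 0.1763 m, θ = 146.1°: d²x/dθ² = +0.043458 m.
a = ω²·d²x/dθ² = (101.5)²·(+0.043458) = +447.89 m/s²;  |a| = 447.89 m/s².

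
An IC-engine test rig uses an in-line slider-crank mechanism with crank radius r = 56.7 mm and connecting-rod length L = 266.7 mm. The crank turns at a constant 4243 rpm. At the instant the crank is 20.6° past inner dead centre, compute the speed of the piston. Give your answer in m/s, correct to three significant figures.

ω = 2π·4243/60 = 444.3 rad/s
For an in-line slider-crank, x = r cosθ + √(L² − r² sin²θ), so v = −rω sinθ·[1 + r cosθ/√(L² − r² sin²θ)].
With r = 0.0567 m, L = 0.2667 m, θ = 20.6°: √(L² − r² sin²θ) = 0.26595 m.
v = −0.0567·444.3·0.35184·[1 + 0.0567·0.93606/0.26595] = -10.633 m/s.
|v| = 10.633 m/s.

10.6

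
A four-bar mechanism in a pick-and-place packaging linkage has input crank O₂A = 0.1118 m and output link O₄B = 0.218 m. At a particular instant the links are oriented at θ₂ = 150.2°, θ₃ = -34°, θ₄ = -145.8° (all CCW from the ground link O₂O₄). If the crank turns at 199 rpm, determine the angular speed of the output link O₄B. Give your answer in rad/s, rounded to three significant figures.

ω₂ = 20.84 rad/s (from 199 rpm).
Differentiating the loop-closure r₂e^{iθ₂}+r₃e^{iθ₃}=r₁+r₄e^{iθ₄} gives r₂ω₂e^{iθ₂}+r₃ω₃e^{iθ₃}=r₄ω₄e^{iθ₄}.
Eliminating the other unknown: ω₄ = r₂ω₂ sin(θ₂−θ₃) / [r₄ sin(θ₄−θ₃)].
Numerator sine = -0.07324; denominator sine = -0.92849.
Result = 0.1118·20.84·(-0.07324) / (0.218·(-0.92849)) = +0.843 rad/s; magnitude 0.843 rad/s.

0.843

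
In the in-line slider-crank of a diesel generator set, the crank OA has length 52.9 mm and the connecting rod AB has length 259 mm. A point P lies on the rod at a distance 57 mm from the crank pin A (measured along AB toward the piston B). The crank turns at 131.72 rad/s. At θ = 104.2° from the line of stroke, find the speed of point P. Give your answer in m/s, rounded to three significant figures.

6.81

ω = 131.7 rad/s.  Crank-pin speed |V_A| = rω = 6.968 m/s, perpendicular to OA.
Rod angle: sinφ = −(r/L) sinθ ⇒ φ = -11.420°; ω_rod = −rω cosθ/√(L²−r²sin²θ) = +6.7329 rad/s.
V_P = V_A + ω_rod × AP, with AP = 0.057 m along the rod.
Components: V_Px = −rω sinθ − a·ω_rod·sinφ = -6.6791 m/s;  V_Py = rω cosθ + a·ω_rod·cosφ = -1.3331 m/s.
|V_P| = √(V_Px² + V_Py²) = 6.8108 m/s.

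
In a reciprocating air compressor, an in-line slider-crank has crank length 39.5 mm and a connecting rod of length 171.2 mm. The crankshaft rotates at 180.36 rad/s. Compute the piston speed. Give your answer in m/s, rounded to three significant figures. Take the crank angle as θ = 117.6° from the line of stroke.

5.62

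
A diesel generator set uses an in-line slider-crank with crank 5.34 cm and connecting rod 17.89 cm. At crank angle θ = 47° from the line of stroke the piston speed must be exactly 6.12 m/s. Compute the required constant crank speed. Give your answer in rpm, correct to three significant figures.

1240

For an in-line slider-crank, |v_piston| = rω|sinθ|·[1 + r cosθ/√(L² − r² sin²θ)].
With r = 0.0534 m, L = 0.1789 m, θ = 47°: the bracketed kinematic factor |dx/dθ| = 0.047201 m.
ω = v/|dx/dθ| = 6.12/0.047201 = 129.66 rad/s.
N = 60ω/(2π) = 1238.1 rpm.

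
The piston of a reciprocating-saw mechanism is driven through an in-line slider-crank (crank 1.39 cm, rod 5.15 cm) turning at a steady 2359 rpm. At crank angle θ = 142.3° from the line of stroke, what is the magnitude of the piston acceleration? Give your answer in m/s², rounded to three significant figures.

ω = 2π·2359/60 = 247 rad/s
x(θ) = r cosθ + √(L² − r² sin²θ); with ω constant, a = ω²·d²x/dθ².
d²x/dθ² = −r cosθ − r²(cos2θ)/√u − r⁴ sin²2θ/(4u^{3/2}),  u = L² − r² sin²θ = 0.00258 m².
Substituting r = 0.0139 m, L = 0.0515 m, θ = 142.3°: d²x/dθ² = +0.0099725 m.
a = ω²·d²x/dθ² = (247)²·(+0.0099725) = +608.58 m/s²;  |a| = 608.58 m/s².

609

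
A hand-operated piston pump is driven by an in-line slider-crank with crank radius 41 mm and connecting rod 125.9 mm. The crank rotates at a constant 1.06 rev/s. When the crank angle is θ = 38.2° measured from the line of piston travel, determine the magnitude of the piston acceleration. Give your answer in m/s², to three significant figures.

ω = 2π·1.06 = 6.66 rad/s
x(θ) = r cosθ + √(L² − r² sin²θ); with ω constant, a = ω²·d²x/dθ².
d²x/dθ² = −r cosθ − r²(cos2θ)/√u − r⁴ sin²2θ/(4u^{3/2}),  u = L² − r² sin²θ = 0.0152079 m².
Substituting r = 0.041 m, L = 0.1259 m, θ = 38.2°: d²x/dθ² = -0.035781 m.
a = ω²·d²x/dθ² = (6.66)²·(-0.035781) = -1.5872 m/s²;  |a| = 1.5872 m/s².

1.59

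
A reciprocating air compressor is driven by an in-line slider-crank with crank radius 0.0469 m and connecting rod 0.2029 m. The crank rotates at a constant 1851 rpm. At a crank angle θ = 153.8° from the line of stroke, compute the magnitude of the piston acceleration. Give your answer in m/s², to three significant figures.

1330

ω = 2π·1851/60 = 193.8 rad/s
x(θ) = r cosθ + √(L² − r² sin²θ); with ω constant, a = ω²·d²x/dθ².
d²x/dθ² = −r cosθ − r²(cos2θ)/√u − r⁴ sin²2θ/(4u^{3/2}),  u = L² − r² sin²θ = 0.0407396 m².
Substituting r = 0.0469 m, L = 0.2029 m, θ = 153.8°: d²x/dθ² = +0.03534 m.
a = ω²·d²x/dθ² = (193.8)²·(+0.03534) = +1327.8 m/s²;  |a| = 1327.8 m/s².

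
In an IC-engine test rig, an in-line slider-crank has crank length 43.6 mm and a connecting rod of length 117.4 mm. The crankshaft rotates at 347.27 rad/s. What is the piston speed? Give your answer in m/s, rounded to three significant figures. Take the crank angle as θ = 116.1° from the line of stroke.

ω = 347.3 rad/s
For an in-line slider-crank, x = r cosθ + √(L² − r² sin²θ), so v = −rω sinθ·[1 + r cosθ/√(L² − r² sin²θ)].
With r = 0.0436 m, L = 0.1174 m, θ = 116.1°: √(L² − r² sin²θ) = 0.11068 m.
v = −0.0436·347.3·0.89803·[1 + 0.0436·-0.43994/0.11068] = -11.241 m/s.
|v| = 11.241 m/s.

11.2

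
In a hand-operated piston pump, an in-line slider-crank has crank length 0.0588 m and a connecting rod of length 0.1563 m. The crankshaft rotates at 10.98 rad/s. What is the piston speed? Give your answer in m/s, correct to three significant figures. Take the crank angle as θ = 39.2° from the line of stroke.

ω = 10.98 rad/s
For an in-line slider-crank, x = r cosθ + √(L² − r² sin²θ), so v = −rω sinθ·[1 + r cosθ/√(L² − r² sin²θ)].
With r = 0.0588 m, L = 0.1563 m, θ = 39.2°: √(L² − r² sin²θ) = 0.15182 m.
v = −0.0588·10.98·0.63203·[1 + 0.0588·0.77494/0.15182] = -0.53053 m/s.
|v| = 0.53053 m/s.

0.531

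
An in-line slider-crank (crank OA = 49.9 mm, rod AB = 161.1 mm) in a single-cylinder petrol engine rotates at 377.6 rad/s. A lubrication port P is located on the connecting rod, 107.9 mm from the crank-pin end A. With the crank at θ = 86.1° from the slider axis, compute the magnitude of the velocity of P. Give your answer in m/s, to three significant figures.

ω = 377.6 rad/s.  Crank-pin speed |V_A| = rω = 18.842 m/s, perpendicular to OA.
Rod angle: sinφ = −(r/L) sinθ ⇒ φ = -18.001°; ω_rod = −rω cosθ/√(L²−r²sin²θ) = -8.3645 rad/s.
V_P = V_A + ω_rod × AP, with AP = 0.1079 m along the rod.
Components: V_Px = −rω sinθ − a·ω_rod·sinφ = -19.078 m/s;  V_Py = rω cosθ + a·ω_rod·cosφ = +0.42321 m/s.
|V_P| = √(V_Px² + V_Py²) = 19.082 m/s.

19.1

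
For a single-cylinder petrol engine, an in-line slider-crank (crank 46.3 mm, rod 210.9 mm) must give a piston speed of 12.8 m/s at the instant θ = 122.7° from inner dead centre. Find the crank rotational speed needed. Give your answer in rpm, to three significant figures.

For an in-line slider-crank, |v_piston| = rω|sinθ|·[1 + r cosθ/√(L² − r² sin²θ)].
With r = 0.0463 m, L = 0.2109 m, θ = 122.7°: the bracketed kinematic factor |dx/dθ| = 0.03426 m.
ω = v/|dx/dθ| = 12.8/0.03426 = 373.61 rad/s.
N = 60ω/(2π) = 3567.7 rpm.

3570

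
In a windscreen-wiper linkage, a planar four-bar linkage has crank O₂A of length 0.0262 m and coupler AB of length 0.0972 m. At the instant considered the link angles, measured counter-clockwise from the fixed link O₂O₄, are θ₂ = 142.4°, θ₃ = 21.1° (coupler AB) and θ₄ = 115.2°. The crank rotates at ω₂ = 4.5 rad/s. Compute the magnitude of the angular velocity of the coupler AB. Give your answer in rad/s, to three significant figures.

ω₂ = 4.5 rad/s
Differentiating the loop-closure r₂e^{iθ₂}+r₃e^{iθ₃}=r₁+r₄e^{iθ₄} gives r₂ω₂e^{iθ₂}+r₃ω₃e^{iθ₃}=r₄ω₄e^{iθ₄}.
Eliminating the other unknown: ω₃ = r₂ω₂ sin(θ₄−θ₂) / [r₃ sin(θ₃−θ₄)].
Numerator sine = -0.45710; denominator sine = -0.99744.
Result = 0.0262·4.5·(-0.45710) / (0.0972·(-0.99744)) = +0.55587 rad/s; magnitude 0.55587 rad/s.

0.556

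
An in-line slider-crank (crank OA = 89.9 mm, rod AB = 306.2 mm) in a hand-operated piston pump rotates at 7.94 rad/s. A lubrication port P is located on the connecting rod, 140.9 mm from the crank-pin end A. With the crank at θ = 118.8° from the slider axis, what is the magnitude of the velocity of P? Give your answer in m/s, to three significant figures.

ω = 7.94 rad/s.  Crank-pin speed |V_A| = rω = 0.71381 m/s, perpendicular to OA.
Rod angle: sinφ = −(r/L) sinθ ⇒ φ = -14.909°; ω_rod = −rω cosθ/√(L²−r²sin²θ) = +1.1622 rad/s.
V_P = V_A + ω_rod × AP, with AP = 0.1409 m along the rod.
Components: V_Px = −rω sinθ − a·ω_rod·sinφ = -0.58338 m/s;  V_Py = rω cosθ + a·ω_rod·cosφ = -0.18564 m/s.
|V_P| = √(V_Px² + V_Py²) = 0.61221 m/s.

0.612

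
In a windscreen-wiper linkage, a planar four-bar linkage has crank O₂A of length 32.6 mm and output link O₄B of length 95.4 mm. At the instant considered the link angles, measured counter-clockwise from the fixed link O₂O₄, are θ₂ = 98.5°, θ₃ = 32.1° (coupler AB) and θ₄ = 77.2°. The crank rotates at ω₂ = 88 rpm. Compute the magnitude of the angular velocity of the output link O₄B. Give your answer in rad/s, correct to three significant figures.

4.07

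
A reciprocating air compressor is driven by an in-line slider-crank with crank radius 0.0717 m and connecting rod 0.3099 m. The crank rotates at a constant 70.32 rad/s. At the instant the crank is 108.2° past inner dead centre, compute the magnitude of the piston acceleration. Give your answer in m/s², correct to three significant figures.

178

ω = 70.32 rad/s
x(θ) = r cosθ + √(L² − r² sin²θ); with ω constant, a = ω²·d²x/dθ².
d²x/dθ² = −r cosθ − r²(cos2θ)/√u − r⁴ sin²2θ/(4u^{3/2}),  u = L² − r² sin²θ = 0.0913986 m².
Substituting r = 0.0717 m, L = 0.3099 m, θ = 108.2°: d²x/dθ² = +0.035997 m.
a = ω²·d²x/dθ² = (70.32)²·(+0.035997) = +178 m/s²;  |a| = 178 m/s².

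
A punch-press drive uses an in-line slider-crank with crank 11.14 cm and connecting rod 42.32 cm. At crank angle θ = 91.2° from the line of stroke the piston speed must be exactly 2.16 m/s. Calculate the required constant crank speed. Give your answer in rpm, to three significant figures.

For an in-line slider-crank, |v_piston| = rω|sinθ|·[1 + r cosθ/√(L² − r² sin²θ)].
With r = 0.1114 m, L = 0.4232 m, θ = 91.2°: the bracketed kinematic factor |dx/dθ| = 0.11074 m.
ω = v/|dx/dθ| = 2.16/0.11074 = 19.505 rad/s.
N = 60ω/(2π) = 186.26 rpm.

186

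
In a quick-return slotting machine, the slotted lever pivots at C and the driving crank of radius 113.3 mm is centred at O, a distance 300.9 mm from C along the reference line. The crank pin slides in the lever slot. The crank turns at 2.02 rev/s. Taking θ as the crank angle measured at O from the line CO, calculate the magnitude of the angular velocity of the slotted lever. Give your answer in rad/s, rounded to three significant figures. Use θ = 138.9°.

3.14

ω = 12.69 rad/s (from 2.02 rev/s).
Crank pin A relative to C: A = (d + r cosθ, r sinθ); lever angle φ = atan2(r sinθ, d + r cosθ).
Differentiating tanφ: φ̇ = rω(d cosθ + r)/(d² + r² + 2dr cosθ).
d² + r² + 2dr cosθ = |CA|² = 0.0519968 m²;  d cosθ + r = -0.11345 m.
|ω_lever| = |0.1133·12.69·-0.11345| / 0.0519968 = 3.1375 rad/s.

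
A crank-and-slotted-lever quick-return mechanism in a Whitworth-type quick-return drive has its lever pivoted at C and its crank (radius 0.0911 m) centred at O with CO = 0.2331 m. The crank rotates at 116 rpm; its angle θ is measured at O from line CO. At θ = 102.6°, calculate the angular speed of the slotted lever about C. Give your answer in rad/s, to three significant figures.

0.835

ω = 12.15 rad/s (from 116 rpm).
Crank pin A relative to C: A = (d + r cosθ, r sinθ); lever angle φ = atan2(r sinθ, d + r cosθ).
Differentiating tanφ: φ̇ = rω(d cosθ + r)/(d² + r² + 2dr cosθ).
d² + r² + 2dr cosθ = |CA|² = 0.0533701 m²;  d cosθ + r = +0.040251 m.
|ω_lever| = |0.0911·12.15·+0.040251| / 0.0533701 = 0.83461 rad/s.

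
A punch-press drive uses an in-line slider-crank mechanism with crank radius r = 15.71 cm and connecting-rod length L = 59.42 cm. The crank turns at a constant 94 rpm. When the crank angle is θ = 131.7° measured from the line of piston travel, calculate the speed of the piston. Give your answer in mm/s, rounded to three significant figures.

947

ω = 2π·94/60 = 9.844 rad/s
For an in-line slider-crank, x = r cosθ + √(L² − r² sin²θ), so v = −rω sinθ·[1 + r cosθ/√(L² − r² sin²θ)].
With r = 0.1571 m, L = 0.5942 m, θ = 131.7°: √(L² − r² sin²θ) = 0.58251 m.
v = −0.1571·9.844·0.74664·[1 + 0.1571·-0.66523/0.58251] = -0.94748 m/s.
|v| = 0.94748 m/s = 947.48 mm/s.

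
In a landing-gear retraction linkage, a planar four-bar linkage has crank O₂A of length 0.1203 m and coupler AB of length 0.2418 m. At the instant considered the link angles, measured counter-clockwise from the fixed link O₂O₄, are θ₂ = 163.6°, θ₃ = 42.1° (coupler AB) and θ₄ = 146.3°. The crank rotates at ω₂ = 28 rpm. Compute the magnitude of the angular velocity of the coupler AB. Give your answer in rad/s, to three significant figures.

ω₂ = 2.932 rad/s (from 28 rpm).
Differentiating the loop-closure r₂e^{iθ₂}+r₃e^{iθ₃}=r₁+r₄e^{iθ₄} gives r₂ω₂e^{iθ₂}+r₃ω₃e^{iθ₃}=r₄ω₄e^{iθ₄}.
Eliminating the other unknown: ω₃ = r₂ω₂ sin(θ₄−θ₂) / [r₃ sin(θ₃−θ₄)].
Numerator sine = -0.29737; denominator sine = -0.96945.
Result = 0.1203·2.932·(-0.29737) / (0.2418·(-0.96945)) = +0.44748 rad/s; magnitude 0.44748 rad/s.

0.447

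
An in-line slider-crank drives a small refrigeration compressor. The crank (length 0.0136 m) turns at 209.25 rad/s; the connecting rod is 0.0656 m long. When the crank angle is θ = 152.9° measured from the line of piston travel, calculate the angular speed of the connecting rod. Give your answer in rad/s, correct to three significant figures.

ω = 209.2 rad/s
The rod makes angle φ with the slider axis where L sinφ = r sinθ; differentiating, L cosφ·φ̇ = r ω cosθ.
L cosφ = √(L² − r² sin²θ) = 0.065307 m.
|ω_rod| = r ω |cosθ| / √(L² − r² sin²θ) = 0.0136·209.2·0.89021/0.065307 = 38.792 rad/s.

38.8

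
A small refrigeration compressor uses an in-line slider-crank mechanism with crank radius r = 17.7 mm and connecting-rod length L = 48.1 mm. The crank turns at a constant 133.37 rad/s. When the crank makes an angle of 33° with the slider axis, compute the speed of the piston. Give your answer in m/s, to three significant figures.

1.69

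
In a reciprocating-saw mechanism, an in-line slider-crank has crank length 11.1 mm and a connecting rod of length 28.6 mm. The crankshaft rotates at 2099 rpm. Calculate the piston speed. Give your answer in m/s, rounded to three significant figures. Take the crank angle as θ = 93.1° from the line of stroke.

2.38

ω = 2π·2099/60 = 219.8 rad/s
For an in-line slider-crank, x = r cosθ + √(L² − r² sin²θ), so v = −rω sinθ·[1 + r cosθ/√(L² − r² sin²θ)].
With r = 0.0111 m, L = 0.0286 m, θ = 93.1°: √(L² − r² sin²θ) = 0.026365 m.
v = −0.0111·219.8·0.99854·[1 + 0.0111·-0.05408/0.026365] = -2.3808 m/s.
|v| = 2.3808 m/s.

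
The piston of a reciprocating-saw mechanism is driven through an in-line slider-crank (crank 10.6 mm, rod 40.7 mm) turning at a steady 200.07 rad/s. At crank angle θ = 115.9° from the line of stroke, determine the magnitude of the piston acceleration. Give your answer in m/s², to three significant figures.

254

ω = 200.1 rad/s
x(θ) = r cosθ + √(L² − r² sin²θ); with ω constant, a = ω²·d²x/dθ².
d²x/dθ² = −r cosθ − r²(cos2θ)/√u − r⁴ sin²2θ/(4u^{3/2}),  u = L² − r² sin²θ = 0.00156557 m².
Substituting r = 0.0106 m, L = 0.0407 m, θ = 115.9°: d²x/dθ² = +0.0063547 m.
a = ω²·d²x/dθ² = (200.1)²·(+0.0063547) = +254.37 m/s²;  |a| = 254.37 m/s².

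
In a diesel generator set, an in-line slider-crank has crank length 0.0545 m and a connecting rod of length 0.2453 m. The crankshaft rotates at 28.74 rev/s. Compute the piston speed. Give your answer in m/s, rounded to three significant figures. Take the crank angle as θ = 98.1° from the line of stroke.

ω = 2π·28.7 = 180.6 rad/s
For an in-line slider-crank, x = r cosθ + √(L² − r² sin²θ), so v = −rω sinθ·[1 + r cosθ/√(L² − r² sin²θ)].
With r = 0.0545 m, L = 0.2453 m, θ = 98.1°: √(L² − r² sin²θ) = 0.23929 m.
v = −0.0545·180.6·0.99002·[1 + 0.0545·-0.14090/0.23929] = -9.4307 m/s.
|v| = 9.4307 m/s.

9.43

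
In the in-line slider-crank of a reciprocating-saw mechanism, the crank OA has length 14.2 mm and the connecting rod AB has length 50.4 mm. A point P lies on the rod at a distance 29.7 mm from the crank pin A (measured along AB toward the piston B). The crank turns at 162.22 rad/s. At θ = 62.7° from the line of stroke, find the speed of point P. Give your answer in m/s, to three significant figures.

2.25

ω = 162.2 rad/s.  Crank-pin speed |V_A| = rω = 2.3035 m/s, perpendicular to OA.
Rod angle: sinφ = −(r/L) sinθ ⇒ φ = -14.499°; ω_rod = −rω cosθ/√(L²−r²sin²θ) = -21.652 rad/s.
V_P = V_A + ω_rod × AP, with AP = 0.0297 m along the rod.
Components: V_Px = −rω sinθ − a·ω_rod·sinφ = -2.208 m/s;  V_Py = rω cosθ + a·ω_rod·cosφ = +0.43392 m/s.
|V_P| = √(V_Px² + V_Py²) = 2.2502 m/s.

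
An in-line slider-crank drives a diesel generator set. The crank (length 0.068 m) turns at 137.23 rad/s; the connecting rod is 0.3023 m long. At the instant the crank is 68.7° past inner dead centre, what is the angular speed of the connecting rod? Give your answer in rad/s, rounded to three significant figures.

ω = 137.2 rad/s
The rod makes angle φ with the slider axis where L sinφ = r sinθ; differentiating, L cosφ·φ̇ = r ω cosθ.
L cosφ = √(L² − r² sin²θ) = 0.29559 m.
|ω_rod| = r ω |cosθ| / √(L² − r² sin²θ) = 0.068·137.2·0.36325/0.29559 = 11.468 rad/s.

11.5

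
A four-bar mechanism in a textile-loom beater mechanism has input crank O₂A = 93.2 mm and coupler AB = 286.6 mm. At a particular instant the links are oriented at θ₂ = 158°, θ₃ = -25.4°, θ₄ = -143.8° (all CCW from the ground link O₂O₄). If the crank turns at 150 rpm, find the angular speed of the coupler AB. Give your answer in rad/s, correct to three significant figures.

ω₂ = 15.71 rad/s (from 150 rpm).
Differentiating the loop-closure r₂e^{iθ₂}+r₃e^{iθ₃}=r₁+r₄e^{iθ₄} gives r₂ω₂e^{iθ₂}+r₃ω₃e^{iθ₃}=r₄ω₄e^{iθ₄}.
Eliminating the other unknown: ω₃ = r₂ω₂ sin(θ₄−θ₂) / [r₃ sin(θ₃−θ₄)].
Numerator sine = +0.84989; denominator sine = +0.87965.
Result = 0.0932·15.71·(+0.84989) / (0.2866·(+0.87965)) = +4.9353 rad/s; magnitude 4.9353 rad/s.

4.94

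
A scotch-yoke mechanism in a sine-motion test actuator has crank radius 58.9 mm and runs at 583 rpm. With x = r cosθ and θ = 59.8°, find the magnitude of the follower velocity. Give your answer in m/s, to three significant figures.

3.11

ω = 61.05 rad/s (from 583 rpm).
x = r cosθ ⇒ ẋ = −rω sinθ.
|v| = rω|sinθ| = 0.0589·61.05·|sin 59.8°| = 3.1079 m/s.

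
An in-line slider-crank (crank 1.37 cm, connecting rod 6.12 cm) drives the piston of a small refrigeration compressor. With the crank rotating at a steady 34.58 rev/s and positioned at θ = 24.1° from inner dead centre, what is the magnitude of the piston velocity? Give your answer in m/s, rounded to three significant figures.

1.46

ω = 2π·34.6 = 217.3 rad/s
For an in-line slider-crank, x = r cosθ + √(L² − r² sin²θ), so v = −rω sinθ·[1 + r cosθ/√(L² − r² sin²θ)].
With r = 0.0137 m, L = 0.0612 m, θ = 24.1°: √(L² − r² sin²θ) = 0.060944 m.
v = −0.0137·217.3·0.40833·[1 + 0.0137·0.91283/0.060944] = -1.4649 m/s.
|v| = 1.4649 m/s.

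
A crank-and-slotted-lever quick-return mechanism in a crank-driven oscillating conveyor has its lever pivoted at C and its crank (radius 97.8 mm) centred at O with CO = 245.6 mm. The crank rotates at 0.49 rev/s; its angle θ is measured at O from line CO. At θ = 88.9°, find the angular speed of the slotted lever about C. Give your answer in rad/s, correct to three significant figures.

0.436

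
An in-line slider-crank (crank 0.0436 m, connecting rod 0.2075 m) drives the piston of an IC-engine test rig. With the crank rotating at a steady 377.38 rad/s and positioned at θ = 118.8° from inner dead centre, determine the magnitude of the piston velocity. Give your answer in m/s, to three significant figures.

12.9

ω = 377.4 rad/s
For an in-line slider-crank, x = r cosθ + √(L² − r² sin²θ), so v = −rω sinθ·[1 + r cosθ/√(L² − r² sin²θ)].
With r = 0.0436 m, L = 0.2075 m, θ = 118.8°: √(L² − r² sin²θ) = 0.20395 m.
v = −0.0436·377.4·0.87631·[1 + 0.0436·-0.48175/0.20395] = -12.934 m/s.
|v| = 12.934 m/s.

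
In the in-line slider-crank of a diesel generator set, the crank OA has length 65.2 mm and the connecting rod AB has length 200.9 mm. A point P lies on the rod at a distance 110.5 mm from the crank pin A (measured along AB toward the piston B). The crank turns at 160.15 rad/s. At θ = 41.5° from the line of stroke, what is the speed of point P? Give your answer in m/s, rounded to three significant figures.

8.62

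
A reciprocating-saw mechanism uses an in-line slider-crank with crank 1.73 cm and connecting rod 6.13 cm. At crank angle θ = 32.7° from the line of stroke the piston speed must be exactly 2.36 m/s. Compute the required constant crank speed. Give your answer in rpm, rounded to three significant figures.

For an in-line slider-crank, |v_piston| = rω|sinθ|·[1 + r cosθ/√(L² − r² sin²θ)].
With r = 0.0173 m, L = 0.0613 m, θ = 32.7°: the bracketed kinematic factor |dx/dθ| = 0.011592 m.
ω = v/|dx/dθ| = 2.36/0.011592 = 203.59 rad/s.
N = 60ω/(2π) = 1944.1 rpm.

1940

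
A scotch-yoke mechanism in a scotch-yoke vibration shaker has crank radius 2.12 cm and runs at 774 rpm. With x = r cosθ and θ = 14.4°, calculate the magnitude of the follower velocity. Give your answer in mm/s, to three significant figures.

427

ω = 81.05 rad/s (from 774 rpm).
x = r cosθ ⇒ ẋ = −rω sinθ.
|v| = rω|sinθ| = 0.0212·81.05·|sin 14.4°| = 0.42733 m/s = 427.33 mm/s.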